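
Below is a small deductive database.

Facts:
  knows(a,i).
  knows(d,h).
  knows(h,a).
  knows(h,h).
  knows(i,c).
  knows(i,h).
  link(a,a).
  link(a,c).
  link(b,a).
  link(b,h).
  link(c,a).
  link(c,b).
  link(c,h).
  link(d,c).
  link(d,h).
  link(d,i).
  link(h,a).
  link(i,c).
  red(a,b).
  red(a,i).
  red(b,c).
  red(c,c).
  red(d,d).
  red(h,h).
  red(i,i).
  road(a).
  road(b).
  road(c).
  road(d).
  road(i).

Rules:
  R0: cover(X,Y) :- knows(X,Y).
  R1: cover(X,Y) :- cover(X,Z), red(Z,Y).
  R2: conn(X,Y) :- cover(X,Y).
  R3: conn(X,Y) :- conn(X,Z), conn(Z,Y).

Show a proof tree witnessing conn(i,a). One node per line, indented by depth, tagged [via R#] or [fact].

conn(i,a)  [via R3]
  conn(i,h)  [via R2]
    cover(i,h)  [via R0]
      knows(i,h)  [fact]
  conn(h,a)  [via R2]
    cover(h,a)  [via R0]
      knows(h,a)  [fact]

round 1: derive cover(a,i) via R0 from knows(a,i)
round 1: derive cover(d,h) via R0 from knows(d,h)
round 1: derive cover(h,a) via R0 from knows(h,a)
round 1: derive cover(h,h) via R0 from knows(h,h)
round 1: derive cover(i,c) via R0 from knows(i,c)
round 1: derive cover(i,h) via R0 from knows(i,h)
round 2: derive cover(h,b) via R1 from cover(h,a), red(a,b)
round 2: derive cover(h,i) via R1 from cover(h,a), red(a,i)
round 2: derive conn(a,i) via R2 from cover(a,i)
round 2: derive conn(d,h) via R2 from cover(d,h)
round 2: derive conn(h,a) via R2 from cover(h,a)
round 2: derive conn(h,h) via R2 from cover(h,h)
round 2: derive conn(i,c) via R2 from cover(i,c)
round 2: derive conn(i,h) via R2 from cover(i,h)
round 3: derive cover(h,c) via R1 from cover(h,b), red(b,c)
round 3: derive conn(h,b) via R2 from cover(h,b)
round 3: derive conn(h,i) via R2 from cover(h,i)
round 3: derive conn(a,c) via R3 from conn(a,i), conn(i,c)
round 3: derive conn(a,h) via R3 from conn(a,i), conn(i,h)
round 3: derive conn(d,a) via R3 from conn(d,h), conn(h,a)
round 3: derive conn(i,a) via R3 from conn(i,h), conn(h,a)
round 4: derive conn(h,c) via R2 from cover(h,c)
round 4: derive conn(a,a) via R3 from conn(a,h), conn(h,a)
round 4: derive conn(a,b) via R3 from conn(a,h), conn(h,b)
round 4: derive conn(d,b) via R3 from conn(d,h), conn(h,b)
round 4: derive conn(d,c) via R3 from conn(d,a), conn(a,c)
round 4: derive conn(d,i) via R3 from conn(d,a), conn(a,i)
round 4: derive conn(i,b) via R3 from conn(i,h), conn(h,b)
round 4: derive conn(i,i) via R3 from conn(i,a), conn(a,i)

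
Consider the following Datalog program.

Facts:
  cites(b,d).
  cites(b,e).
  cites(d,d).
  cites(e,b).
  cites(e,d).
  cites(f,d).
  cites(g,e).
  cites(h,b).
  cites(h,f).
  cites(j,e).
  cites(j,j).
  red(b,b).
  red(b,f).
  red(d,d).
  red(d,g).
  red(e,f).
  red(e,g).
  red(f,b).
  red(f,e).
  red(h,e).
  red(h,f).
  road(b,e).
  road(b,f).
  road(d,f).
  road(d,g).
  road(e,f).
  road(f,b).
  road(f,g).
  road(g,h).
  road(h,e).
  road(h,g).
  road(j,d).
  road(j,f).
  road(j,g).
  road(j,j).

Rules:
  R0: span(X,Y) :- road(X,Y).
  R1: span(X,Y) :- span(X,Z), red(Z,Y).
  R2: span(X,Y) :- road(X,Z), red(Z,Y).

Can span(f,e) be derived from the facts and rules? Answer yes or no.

round 1: derive span(b,e) via R0 from road(b,e)
round 1: derive span(b,f) via R0 from road(b,f)
round 1: derive span(d,f) via R0 from road(d,f)
round 1: derive span(d,g) via R0 from road(d,g)
round 1: derive span(e,f) via R0 from road(e,f)
round 1: derive span(f,b) via R0 from road(f,b)
round 1: derive span(f,g) via R0 from road(f,g)
round 1: derive span(g,h) via R0 from road(g,h)
round 1: derive span(h,e) via R0 from road(h,e)
round 1: derive span(h,g) via R0 from road(h,g)
round 1: derive span(j,d) via R0 from road(j,d)
round 1: derive span(j,f) via R0 from road(j,f)
round 1: derive span(j,g) via R0 from road(j,g)
round 1: derive span(j,j) via R0 from road(j,j)
round 1: derive span(b,b) via R2 from road(b,f), red(f,b)
round 1: derive span(b,g) via R2 from road(b,e), red(e,g)
round 1: derive span(d,b) via R2 from road(d,f), red(f,b)
round 1: derive span(d,e) via R2 from road(d,f), red(f,e)
round 1: derive span(e,b) via R2 from road(e,f), red(f,b)
round 1: derive span(e,e) via R2 from road(e,f), red(f,e)
round 1: derive span(f,f) via R2 from road(f,b), red(b,f)
round 1: derive span(g,e) via R2 from road(g,h), red(h,e)
round 1: derive span(g,f) via R2 from road(g,h), red(h,f)
round 1: derive span(h,f) via R2 from road(h,e), red(e,f)
round 1: derive span(j,b) via R2 from road(j,f), red(f,b)
round 1: derive span(j,e) via R2 from road(j,f), red(f,e)
round 2: derive span(e,g) via R1 from span(e,e), red(e,g)
round 2: derive span(f,e) via R1 from span(f,f), red(f,e)
round 2: derive span(g,b) via R1 from span(g,f), red(f,b)
round 2: derive span(g,g) via R1 from span(g,e), red(e,g)
round 2: derive span(h,b) via R1 from span(h,f), red(f,b)

yes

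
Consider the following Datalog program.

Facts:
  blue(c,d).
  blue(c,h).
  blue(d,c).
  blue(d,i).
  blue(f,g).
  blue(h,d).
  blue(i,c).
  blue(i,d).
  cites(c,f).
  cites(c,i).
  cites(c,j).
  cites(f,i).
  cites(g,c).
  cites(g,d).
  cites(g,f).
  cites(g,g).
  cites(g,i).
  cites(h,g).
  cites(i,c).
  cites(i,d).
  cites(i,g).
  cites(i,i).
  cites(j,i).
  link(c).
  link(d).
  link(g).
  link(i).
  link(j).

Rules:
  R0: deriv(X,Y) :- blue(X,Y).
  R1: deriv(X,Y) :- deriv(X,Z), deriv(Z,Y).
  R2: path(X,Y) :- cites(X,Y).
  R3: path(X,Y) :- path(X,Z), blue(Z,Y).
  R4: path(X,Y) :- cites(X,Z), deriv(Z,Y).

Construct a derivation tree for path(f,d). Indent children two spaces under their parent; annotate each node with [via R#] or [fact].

path(f,d)  [via R3]
  path(f,i)  [via R2]
    cites(f,i)  [fact]
  blue(i,d)  [fact]

round 1: derive deriv(c,d) via R0 from blue(c,d)
round 1: derive deriv(c,h) via R0 from blue(c,h)
round 1: derive deriv(d,c) via R0 from blue(d,c)
round 1: derive deriv(d,i) via R0 from blue(d,i)
round 1: derive deriv(f,g) via R0 from blue(f,g)
round 1: derive deriv(h,d) via R0 from blue(h,d)
round 1: derive deriv(i,c) via R0 from blue(i,c)
round 1: derive deriv(i,d) via R0 from blue(i,d)
round 1: derive path(c,f) via R2 from cites(c,f)
round 1: derive path(c,i) via R2 from cites(c,i)
round 1: derive path(c,j) via R2 from cites(c,j)
round 1: derive path(f,i) via R2 from cites(f,i)
round 1: derive path(g,c) via R2 from cites(g,c)
round 1: derive path(g,d) via R2 from cites(g,d)
round 1: derive path(g,f) via R2 from cites(g,f)
round 1: derive path(g,g) via R2 from cites(g,g)
round 1: derive path(g,i) via R2 from cites(g,i)
round 1: derive path(h,g) via R2 from cites(h,g)
round 1: derive path(i,c) via R2 from cites(i,c)
round 1: derive path(i,d) via R2 from cites(i,d)
round 1: derive path(i,g) via R2 from cites(i,g)
round 1: derive path(i,i) via R2 from cites(i,i)
round 1: derive path(j,i) via R2 from cites(j,i)
round 2: derive deriv(c,c) via R1 from deriv(c,d), deriv(d,c)
round 2: derive deriv(c,i) via R1 from deriv(c,d), deriv(d,i)
round 2: derive deriv(d,d) via R1 from deriv(d,c), deriv(c,d)
round 2: derive deriv(d,h) via R1 from deriv(d,c), deriv(c,h)
round 2: derive deriv(h,c) via R1 from deriv(h,d), deriv(d,c)
round 2: derive deriv(h,i) via R1 from deriv(h,d), deriv(d,i)
round 2: derive deriv(i,h) via R1 from deriv(i,c), deriv(c,h)
round 2: derive deriv(i,i) via R1 from deriv(i,d), deriv(d,i)
round 2: derive path(c,c) via R3 from path(c,i), blue(i,c)
round 2: derive path(c,d) via R3 from path(c,i), blue(i,d)
round 2: derive path(c,g) via R3 from path(c,f), blue(f,g)
round 2: derive path(f,c) via R3 from path(f,i), blue(i,c)
round 2: derive path(f,d) via R3 from path(f,i), blue(i,d)
round 2: derive path(g,h) via R3 from path(g,c), blue(c,h)
round 2: derive path(i,h) via R3 from path(i,c), blue(c,h)
round 2: derive path(j,c) via R3 from path(j,i), blue(i,c)
round 2: derive path(j,d) via R3 from path(j,i), blue(i,d)
round 3: derive deriv(h,h) via R1 from deriv(h,c), deriv(c,h)
round 3: derive path(c,h) via R3 from path(c,c), blue(c,h)
round 3: derive path(f,h) via R3 from path(f,c), blue(c,h)
round 3: derive path(j,h) via R3 from path(j,c), blue(c,h)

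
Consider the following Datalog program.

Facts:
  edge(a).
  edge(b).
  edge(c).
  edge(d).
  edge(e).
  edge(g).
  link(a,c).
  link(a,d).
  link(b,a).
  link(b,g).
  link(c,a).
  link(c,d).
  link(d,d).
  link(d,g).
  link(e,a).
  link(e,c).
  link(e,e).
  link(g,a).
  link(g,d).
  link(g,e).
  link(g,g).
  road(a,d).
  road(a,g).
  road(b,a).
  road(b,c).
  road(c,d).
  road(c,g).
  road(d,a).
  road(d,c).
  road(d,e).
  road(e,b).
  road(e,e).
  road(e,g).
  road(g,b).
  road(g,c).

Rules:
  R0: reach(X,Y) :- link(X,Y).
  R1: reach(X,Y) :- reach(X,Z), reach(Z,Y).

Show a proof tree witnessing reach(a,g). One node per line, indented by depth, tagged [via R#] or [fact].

round 1: derive reach(a,c) via R0 from link(a,c)
round 1: derive reach(a,d) via R0 from link(a,d)
round 1: derive reach(b,a) via R0 from link(b,a)
round 1: derive reach(b,g) via R0 from link(b,g)
round 1: derive reach(c,a) via R0 from link(c,a)
round 1: derive reach(c,d) via R0 from link(c,d)
round 1: derive reach(d,d) via R0 from link(d,d)
round 1: derive reach(d,g) via R0 from link(d,g)
round 1: derive reach(e,a) via R0 from link(e,a)
round 1: derive reach(e,c) via R0 from link(e,c)
round 1: derive reach(e,e) via R0 from link(e,e)
round 1: derive reach(g,a) via R0 from link(g,a)
round 1: derive reach(g,d) via R0 from link(g,d)
round 1: derive reach(g,e) via R0 from link(g,e)
round 1: derive reach(g,g) via R0 from link(g,g)
round 2: derive reach(a,a) via R1 from reach(a,c), reach(c,a)
round 2: derive reach(a,g) via R1 from reach(a,d), reach(d,g)
round 2: derive reach(b,c) via R1 from reach(b,a), reach(a,c)
round 2: derive reach(b,d) via R1 from reach(b,a), reach(a,d)
round 2: derive reach(b,e) via R1 from reach(b,g), reach(g,e)
round 2: derive reach(c,c) via R1 from reach(c,a), reach(a,c)
round 2: derive reach(c,g) via R1 from reach(c,d), reach(d,g)
round 2: derive reach(d,a) via R1 from reach(d,g), reach(g,a)
round 2: derive reach(d,e) via R1 from reach(d,g), reach(g,e)
round 2: derive reach(e,d) via R1 from reach(e,a), reach(a,d)
round 2: derive reach(g,c) via R1 from reach(g,a), reach(a,c)
round 3: derive reach(a,e) via R1 from reach(a,d), reach(d,e)
round 3: derive reach(c,e) via R1 from reach(c,d), reach(d,e)
round 3: derive reach(d,c) via R1 from reach(d,a), reach(a,c)
round 3: derive reach(e,g) via R1 from reach(e,a), reach(a,g)

reach(a,g)  [via R1]
  reach(a,d)  [via R0]
    link(a,d)  [fact]
  reach(d,g)  [via R0]
    link(d,g)  [fact]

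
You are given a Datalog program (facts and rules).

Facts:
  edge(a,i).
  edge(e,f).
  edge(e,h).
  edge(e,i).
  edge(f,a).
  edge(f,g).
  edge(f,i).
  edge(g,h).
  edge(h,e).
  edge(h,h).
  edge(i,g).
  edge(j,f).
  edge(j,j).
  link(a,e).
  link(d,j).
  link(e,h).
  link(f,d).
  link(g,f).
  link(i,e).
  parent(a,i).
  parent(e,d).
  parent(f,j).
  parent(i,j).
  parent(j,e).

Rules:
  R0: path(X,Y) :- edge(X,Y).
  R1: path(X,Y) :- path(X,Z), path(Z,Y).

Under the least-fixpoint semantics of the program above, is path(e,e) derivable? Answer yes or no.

yes

round 1: derive path(a,i) via R0 from edge(a,i)
round 1: derive path(e,f) via R0 from edge(e,f)
round 1: derive path(e,h) via R0 from edge(e,h)
round 1: derive path(e,i) via R0 from edge(e,i)
round 1: derive path(f,a) via R0 from edge(f,a)
round 1: derive path(f,g) via R0 from edge(f,g)
round 1: derive path(f,i) via R0 from edge(f,i)
round 1: derive path(g,h) via R0 from edge(g,h)
round 1: derive path(h,e) via R0 from edge(h,e)
round 1: derive path(h,h) via R0 from edge(h,h)
round 1: derive path(i,g) via R0 from edge(i,g)
round 1: derive path(j,f) via R0 from edge(j,f)
round 1: derive path(j,j) via R0 from edge(j,j)
round 2: derive path(a,g) via R1 from path(a,i), path(i,g)
round 2: derive path(e,a) via R1 from path(e,f), path(f,a)
round 2: derive path(e,e) via R1 from path(e,h), path(h,e)
round 2: derive path(e,g) via R1 from path(e,f), path(f,g)
round 2: derive path(f,h) via R1 from path(f,g), path(g,h)
round 2: derive path(g,e) via R1 from path(g,h), path(h,e)
round 2: derive path(h,f) via R1 from path(h,e), path(e,f)
round 2: derive path(h,i) via R1 from path(h,e), path(e,i)
round 2: derive path(i,h) via R1 from path(i,g), path(g,h)
round 2: derive path(j,a) via R1 from path(j,f), path(f,a)
round 2: derive path(j,g) via R1 from path(j,f), path(f,g)
round 2: derive path(j,i) via R1 from path(j,f), path(f,i)
round 3: derive path(a,e) via R1 from path(a,g), path(g,e)
round 3: derive path(a,h) via R1 from path(a,g), path(g,h)
round 3: derive path(f,e) via R1 from path(f,g), path(g,e)
round 3: derive path(f,f) via R1 from path(f,h), path(h,f)
round 3: derive path(g,a) via R1 from path(g,e), path(e,a)
round 3: derive path(g,f) via R1 from path(g,e), path(e,f)
round 3: derive path(g,g) via R1 from path(g,e), path(e,g)
round 3: derive path(g,i) via R1 from path(g,e), path(e,i)
round 3: derive path(h,a) via R1 from path(h,e), path(e,a)
round 3: derive path(h,g) via R1 from path(h,e), path(e,g)
round 3: derive path(i,e) via R1 from path(i,g), path(g,e)
round 3: derive path(i,f) via R1 from path(i,h), path(h,f)
round 3: derive path(i,i) via R1 from path(i,h), path(h,i)
round 3: derive path(j,e) via R1 from path(j,g), path(g,e)
round 3: derive path(j,h) via R1 from path(j,f), path(f,h)
round 4: derive path(a,a) via R1 from path(a,e), path(e,a)
round 4: derive path(a,f) via R1 from path(a,e), path(e,f)
round 4: derive path(i,a) via R1 from path(i,e), path(e,a)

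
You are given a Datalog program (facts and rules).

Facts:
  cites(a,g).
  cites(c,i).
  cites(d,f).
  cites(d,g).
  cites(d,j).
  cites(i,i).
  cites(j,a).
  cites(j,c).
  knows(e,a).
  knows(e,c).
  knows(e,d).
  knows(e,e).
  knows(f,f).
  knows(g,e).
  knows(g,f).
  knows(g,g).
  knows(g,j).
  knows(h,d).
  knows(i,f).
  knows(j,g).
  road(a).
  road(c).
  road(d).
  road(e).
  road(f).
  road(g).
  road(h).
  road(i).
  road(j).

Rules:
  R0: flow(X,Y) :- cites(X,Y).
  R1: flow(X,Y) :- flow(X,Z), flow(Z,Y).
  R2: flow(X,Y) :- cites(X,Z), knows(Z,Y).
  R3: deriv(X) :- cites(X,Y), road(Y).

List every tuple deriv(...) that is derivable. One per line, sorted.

deriv(a)
deriv(c)
deriv(d)
deriv(i)
deriv(j)

round 1: derive deriv(a) via R3 from cites(a,g), road(g)
round 1: derive deriv(c) via R3 from cites(c,i), road(i)
round 1: derive deriv(d) via R3 from cites(d,f), road(f)
round 1: derive deriv(i) via R3 from cites(i,i), road(i)
round 1: derive deriv(j) via R3 from cites(j,a), road(a)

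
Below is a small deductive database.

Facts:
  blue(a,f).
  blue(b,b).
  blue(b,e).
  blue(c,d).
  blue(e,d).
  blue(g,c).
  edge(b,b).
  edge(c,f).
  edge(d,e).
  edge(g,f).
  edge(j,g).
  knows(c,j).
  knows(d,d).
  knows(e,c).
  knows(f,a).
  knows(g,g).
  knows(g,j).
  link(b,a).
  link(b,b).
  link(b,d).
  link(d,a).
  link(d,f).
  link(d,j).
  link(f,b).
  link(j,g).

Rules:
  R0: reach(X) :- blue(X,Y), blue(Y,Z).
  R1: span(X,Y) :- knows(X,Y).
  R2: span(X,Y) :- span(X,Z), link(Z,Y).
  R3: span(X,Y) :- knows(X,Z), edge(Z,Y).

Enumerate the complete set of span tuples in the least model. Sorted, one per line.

round 1: derive span(c,j) via R1 from knows(c,j)
round 1: derive span(d,d) via R1 from knows(d,d)
round 1: derive span(e,c) via R1 from knows(e,c)
round 1: derive span(f,a) via R1 from knows(f,a)
round 1: derive span(g,g) via R1 from knows(g,g)
round 1: derive span(g,j) via R1 from knows(g,j)
round 1: derive span(c,g) via R3 from knows(c,j), edge(j,g)
round 1: derive span(d,e) via R3 from knows(d,d), edge(d,e)
round 1: derive span(e,f) via R3 from knows(e,c), edge(c,f)
round 1: derive span(g,f) via R3 from knows(g,g), edge(g,f)
round 2: derive span(d,a) via R2 from span(d,d), link(d,a)
round 2: derive span(d,f) via R2 from span(d,d), link(d,f)
round 2: derive span(d,j) via R2 from span(d,d), link(d,j)
round 2: derive span(e,b) via R2 from span(e,f), link(f,b)
round 2: derive span(g,b) via R2 from span(g,f), link(f,b)
round 3: derive span(d,b) via R2 from span(d,f), link(f,b)
round 3: derive span(d,g) via R2 from span(d,j), link(j,g)
round 3: derive span(e,a) via R2 from span(e,b), link(b,a)
round 3: derive span(e,d) via R2 from span(e,b), link(b,d)
round 3: derive span(g,a) via R2 from span(g,b), link(b,a)
round 3: derive span(g,d) via R2 from span(g,b), link(b,d)
round 4: derive span(e,j) via R2 from span(e,d), link(d,j)
round 5: derive span(e,g) via R2 from span(e,j), link(j,g)

span(c,g)
span(c,j)
span(d,a)
span(d,b)
span(d,d)
span(d,e)
span(d,f)
span(d,g)
span(d,j)
span(e,a)
span(e,b)
span(e,c)
span(e,d)
span(e,f)
span(e,g)
span(e,j)
span(f,a)
span(g,a)
span(g,b)
span(g,d)
span(g,f)
span(g,g)
span(g,j)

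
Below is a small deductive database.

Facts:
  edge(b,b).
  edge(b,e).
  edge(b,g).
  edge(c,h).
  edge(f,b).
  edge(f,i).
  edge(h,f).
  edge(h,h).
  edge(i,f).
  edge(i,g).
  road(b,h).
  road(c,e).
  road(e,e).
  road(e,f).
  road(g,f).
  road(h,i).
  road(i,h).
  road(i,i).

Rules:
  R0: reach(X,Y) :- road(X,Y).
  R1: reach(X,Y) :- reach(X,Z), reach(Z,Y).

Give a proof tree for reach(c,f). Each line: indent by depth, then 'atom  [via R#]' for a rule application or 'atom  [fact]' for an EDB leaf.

round 1: derive reach(b,h) via R0 from road(b,h)
round 1: derive reach(c,e) via R0 from road(c,e)
round 1: derive reach(e,e) via R0 from road(e,e)
round 1: derive reach(e,f) via R0 from road(e,f)
round 1: derive reach(g,f) via R0 from road(g,f)
round 1: derive reach(h,i) via R0 from road(h,i)
round 1: derive reach(i,h) via R0 from road(i,h)
round 1: derive reach(i,i) via R0 from road(i,i)
round 2: derive reach(b,i) via R1 from reach(b,h), reach(h,i)
round 2: derive reach(c,f) via R1 from reach(c,e), reach(e,f)
round 2: derive reach(h,h) via R1 from reach(h,i), reach(i,h)

reach(c,f)  [via R1]
  reach(c,e)  [via R0]
    road(c,e)  [fact]
  reach(e,f)  [via R0]
    road(e,f)  [fact]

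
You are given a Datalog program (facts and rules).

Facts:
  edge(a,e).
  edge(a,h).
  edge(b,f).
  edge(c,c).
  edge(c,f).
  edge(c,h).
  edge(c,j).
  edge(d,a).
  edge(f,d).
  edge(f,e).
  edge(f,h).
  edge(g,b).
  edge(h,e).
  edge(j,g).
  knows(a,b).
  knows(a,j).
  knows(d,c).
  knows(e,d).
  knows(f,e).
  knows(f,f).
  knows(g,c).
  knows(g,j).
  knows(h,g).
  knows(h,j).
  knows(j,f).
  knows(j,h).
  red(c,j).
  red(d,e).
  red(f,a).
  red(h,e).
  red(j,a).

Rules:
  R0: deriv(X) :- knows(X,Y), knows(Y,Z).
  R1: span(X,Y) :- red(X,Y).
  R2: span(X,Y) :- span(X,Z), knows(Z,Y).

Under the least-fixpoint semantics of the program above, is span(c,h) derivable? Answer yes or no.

yes

round 1: derive span(c,j) via R1 from red(c,j)
round 1: derive span(d,e) via R1 from red(d,e)
round 1: derive span(f,a) via R1 from red(f,a)
round 1: derive span(h,e) via R1 from red(h,e)
round 1: derive span(j,a) via R1 from red(j,a)
round 2: derive span(c,f) via R2 from span(c,j), knows(j,f)
round 2: derive span(c,h) via R2 from span(c,j), knows(j,h)
round 2: derive span(d,d) via R2 from span(d,e), knows(e,d)
round 2: derive span(f,b) via R2 from span(f,a), knows(a,b)
round 2: derive span(f,j) via R2 from span(f,a), knows(a,j)
round 2: derive span(h,d) via R2 from span(h,e), knows(e,d)
round 2: derive span(j,b) via R2 from span(j,a), knows(a,b)
round 2: derive span(j,j) via R2 from span(j,a), knows(a,j)
round 3: derive span(c,e) via R2 from span(c,f), knows(f,e)
round 3: derive span(c,g) via R2 from span(c,h), knows(h,g)
round 3: derive span(d,c) via R2 from span(d,d), knows(d,c)
round 3: derive span(f,f) via R2 from span(f,j), knows(j,f)
round 3: derive span(f,h) via R2 from span(f,j), knows(j,h)
round 3: derive span(h,c) via R2 from span(h,d), knows(d,c)
round 3: derive span(j,f) via R2 from span(j,j), knows(j,f)
round 3: derive span(j,h) via R2 from span(j,j), knows(j,h)
round 4: derive span(c,c) via R2 from span(c,g), knows(g,c)
round 4: derive span(c,d) via R2 from span(c,e), knows(e,d)
round 4: derive span(f,e) via R2 from span(f,f), knows(f,e)
round 4: derive span(f,g) via R2 from span(f,h), knows(h,g)
round 4: derive span(j,e) via R2 from span(j,f), knows(f,e)
round 4: derive span(j,g) via R2 from span(j,h), knows(h,g)
round 5: derive span(f,c) via R2 from span(f,g), knows(g,c)
round 5: derive span(f,d) via R2 from span(f,e), knows(e,d)
round 5: derive span(j,c) via R2 from span(j,g), knows(g,c)
round 5: derive span(j,d) via R2 from span(j,e), knows(e,d)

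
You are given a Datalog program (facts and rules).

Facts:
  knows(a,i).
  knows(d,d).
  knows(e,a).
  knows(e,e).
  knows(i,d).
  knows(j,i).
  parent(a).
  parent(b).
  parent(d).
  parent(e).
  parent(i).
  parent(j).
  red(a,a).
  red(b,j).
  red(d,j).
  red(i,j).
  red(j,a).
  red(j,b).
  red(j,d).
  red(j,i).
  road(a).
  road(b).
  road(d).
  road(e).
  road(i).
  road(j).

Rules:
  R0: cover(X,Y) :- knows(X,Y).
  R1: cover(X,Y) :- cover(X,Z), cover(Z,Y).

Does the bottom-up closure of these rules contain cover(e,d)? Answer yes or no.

round 1: derive cover(a,i) via R0 from knows(a,i)
round 1: derive cover(d,d) via R0 from knows(d,d)
round 1: derive cover(e,a) via R0 from knows(e,a)
round 1: derive cover(e,e) via R0 from knows(e,e)
round 1: derive cover(i,d) via R0 from knows(i,d)
round 1: derive cover(j,i) via R0 from knows(j,i)
round 2: derive cover(a,d) via R1 from cover(a,i), cover(i,d)
round 2: derive cover(e,i) via R1 from cover(e,a), cover(a,i)
round 2: derive cover(j,d) via R1 from cover(j,i), cover(i,d)
round 3: derive cover(e,d) via R1 from cover(e,a), cover(a,d)

yes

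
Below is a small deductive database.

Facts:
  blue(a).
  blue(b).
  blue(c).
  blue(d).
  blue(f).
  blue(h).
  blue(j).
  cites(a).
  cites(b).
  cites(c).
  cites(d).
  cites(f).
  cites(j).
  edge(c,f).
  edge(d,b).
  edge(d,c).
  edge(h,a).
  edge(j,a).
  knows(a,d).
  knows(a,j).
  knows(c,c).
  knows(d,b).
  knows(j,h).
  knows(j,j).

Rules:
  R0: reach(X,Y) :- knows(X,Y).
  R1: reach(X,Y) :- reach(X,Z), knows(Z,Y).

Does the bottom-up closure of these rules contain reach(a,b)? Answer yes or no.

yes

round 1: derive reach(a,d) via R0 from knows(a,d)
round 1: derive reach(a,j) via R0 from knows(a,j)
round 1: derive reach(c,c) via R0 from knows(c,c)
round 1: derive reach(d,b) via R0 from knows(d,b)
round 1: derive reach(j,h) via R0 from knows(j,h)
round 1: derive reach(j,j) via R0 from knows(j,j)
round 2: derive reach(a,b) via R1 from reach(a,d), knows(d,b)
round 2: derive reach(a,h) via R1 from reach(a,j), knows(j,h)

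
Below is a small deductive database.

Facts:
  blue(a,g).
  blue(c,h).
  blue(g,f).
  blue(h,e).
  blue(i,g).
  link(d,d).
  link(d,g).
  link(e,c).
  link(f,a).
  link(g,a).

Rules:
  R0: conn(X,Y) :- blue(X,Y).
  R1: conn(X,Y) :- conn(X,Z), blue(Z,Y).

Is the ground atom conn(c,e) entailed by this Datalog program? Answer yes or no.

round 1: derive conn(a,g) via R0 from blue(a,g)
round 1: derive conn(c,h) via R0 from blue(c,h)
round 1: derive conn(g,f) via R0 from blue(g,f)
round 1: derive conn(h,e) via R0 from blue(h,e)
round 1: derive conn(i,g) via R0 from blue(i,g)
round 2: derive conn(a,f) via R1 from conn(a,g), blue(g,f)
round 2: derive conn(c,e) via R1 from conn(c,h), blue(h,e)
round 2: derive conn(i,f) via R1 from conn(i,g), blue(g,f)

yes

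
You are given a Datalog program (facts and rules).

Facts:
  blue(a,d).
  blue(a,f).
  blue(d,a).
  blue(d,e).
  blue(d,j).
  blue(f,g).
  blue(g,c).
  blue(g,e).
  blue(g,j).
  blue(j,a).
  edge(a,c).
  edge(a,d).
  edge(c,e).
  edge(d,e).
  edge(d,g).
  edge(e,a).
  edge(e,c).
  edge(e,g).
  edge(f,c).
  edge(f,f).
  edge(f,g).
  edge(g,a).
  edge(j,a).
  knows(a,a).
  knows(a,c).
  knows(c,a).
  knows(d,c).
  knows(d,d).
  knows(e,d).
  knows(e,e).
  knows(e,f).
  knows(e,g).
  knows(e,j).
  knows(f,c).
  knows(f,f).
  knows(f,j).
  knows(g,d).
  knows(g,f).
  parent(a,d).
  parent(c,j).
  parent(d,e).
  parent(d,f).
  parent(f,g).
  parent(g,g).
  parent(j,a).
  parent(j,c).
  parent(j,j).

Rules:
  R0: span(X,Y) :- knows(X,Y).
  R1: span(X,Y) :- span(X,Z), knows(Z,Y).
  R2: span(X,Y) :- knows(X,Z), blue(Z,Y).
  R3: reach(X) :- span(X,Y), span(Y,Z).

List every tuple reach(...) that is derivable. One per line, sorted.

reach(a)
reach(c)
reach(d)
reach(e)
reach(f)
reach(g)

round 1: derive span(a,a) via R0 from knows(a,a)
round 1: derive span(a,c) via R0 from knows(a,c)
round 1: derive span(c,a) via R0 from knows(c,a)
round 1: derive span(d,c) via R0 from knows(d,c)
round 1: derive span(d,d) via R0 from knows(d,d)
round 1: derive span(e,d) via R0 from knows(e,d)
round 1: derive span(e,e) via R0 from knows(e,e)
round 1: derive span(e,f) via R0 from knows(e,f)
round 1: derive span(e,g) via R0 from knows(e,g)
round 1: derive span(e,j) via R0 from knows(e,j)
round 1: derive span(f,c) via R0 from knows(f,c)
round 1: derive span(f,f) via R0 from knows(f,f)
round 1: derive span(f,j) via R0 from knows(f,j)
round 1: derive span(g,d) via R0 from knows(g,d)
round 1: derive span(g,f) via R0 from knows(g,f)
round 1: derive span(a,d) via R2 from knows(a,a), blue(a,d)
round 1: derive span(a,f) via R2 from knows(a,a), blue(a,f)
round 1: derive span(c,d) via R2 from knows(c,a), blue(a,d)
round 1: derive span(c,f) via R2 from knows(c,a), blue(a,f)
round 1: derive span(d,a) via R2 from knows(d,d), blue(d,a)
round 1: derive span(d,e) via R2 from knows(d,d), blue(d,e)
round 1: derive span(d,j) via R2 from knows(d,d), blue(d,j)
round 1: derive span(e,a) via R2 from knows(e,d), blue(d,a)
round 1: derive span(e,c) via R2 from knows(e,g), blue(g,c)
round 1: derive span(f,a) via R2 from knows(f,j), blue(j,a)
round 1: derive span(f,g) via R2 from knows(f,f), blue(f,g)
round 1: derive span(g,a) via R2 from knows(g,d), blue(d,a)
round 1: derive span(g,e) via R2 from knows(g,d), blue(d,e)
round 1: derive span(g,g) via R2 from knows(g,f), blue(f,g)
round 1: derive span(g,j) via R2 from knows(g,d), blue(d,j)
round 2: derive span(a,j) via R1 from span(a,f), knows(f,j)
round 2: derive span(c,c) via R1 from span(c,a), knows(a,c)
round 2: derive span(c,j) via R1 from span(c,f), knows(f,j)
round 2: derive span(d,f) via R1 from span(d,e), knows(e,f)
round 2: derive span(d,g) via R1 from span(d,e), knows(e,g)
round 2: derive span(f,d) via R1 from span(f,g), knows(g,d)
round 2: derive span(g,c) via R1 from span(g,a), knows(a,c)
round 2: derive reach(a) via R3 from span(a,a), span(a,a)
round 2: derive reach(c) via R3 from span(c,a), span(a,a)
round 2: derive reach(d) via R3 from span(d,a), span(a,a)
round 2: derive reach(e) via R3 from span(e,a), span(a,a)
round 2: derive reach(f) via R3 from span(f,a), span(a,a)
round 2: derive reach(g) via R3 from span(g,a), span(a,a)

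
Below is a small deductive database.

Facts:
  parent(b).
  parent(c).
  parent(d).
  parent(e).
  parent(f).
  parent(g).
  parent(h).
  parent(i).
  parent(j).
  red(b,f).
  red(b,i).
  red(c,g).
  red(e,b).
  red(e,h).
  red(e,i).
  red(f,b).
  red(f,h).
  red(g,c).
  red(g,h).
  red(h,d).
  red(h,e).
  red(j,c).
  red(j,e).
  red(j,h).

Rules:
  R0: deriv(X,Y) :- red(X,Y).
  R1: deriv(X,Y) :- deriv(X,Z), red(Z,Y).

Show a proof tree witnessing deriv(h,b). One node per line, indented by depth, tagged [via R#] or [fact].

round 1: derive deriv(b,f) via R0 from red(b,f)
round 1: derive deriv(b,i) via R0 from red(b,i)
round 1: derive deriv(c,g) via R0 from red(c,g)
round 1: derive deriv(e,b) via R0 from red(e,b)
round 1: derive deriv(e,h) via R0 from red(e,h)
round 1: derive deriv(e,i) via R0 from red(e,i)
round 1: derive deriv(f,b) via R0 from red(f,b)
round 1: derive deriv(f,h) via R0 from red(f,h)
round 1: derive deriv(g,c) via R0 from red(g,c)
round 1: derive deriv(g,h) via R0 from red(g,h)
round 1: derive deriv(h,d) via R0 from red(h,d)
round 1: derive deriv(h,e) via R0 from red(h,e)
round 1: derive deriv(j,c) via R0 from red(j,c)
round 1: derive deriv(j,e) via R0 from red(j,e)
round 1: derive deriv(j,h) via R0 from red(j,h)
round 2: derive deriv(b,b) via R1 from deriv(b,f), red(f,b)
round 2: derive deriv(b,h) via R1 from deriv(b,f), red(f,h)
round 2: derive deriv(c,c) via R1 from deriv(c,g), red(g,c)
round 2: derive deriv(c,h) via R1 from deriv(c,g), red(g,h)
round 2: derive deriv(e,d) via R1 from deriv(e,h), red(h,d)
round 2: derive deriv(e,e) via R1 from deriv(e,h), red(h,e)
round 2: derive deriv(e,f) via R1 from deriv(e,b), red(b,f)
round 2: derive deriv(f,d) via R1 from deriv(f,h), red(h,d)
round 2: derive deriv(f,e) via R1 from deriv(f,h), red(h,e)
round 2: derive deriv(f,f) via R1 from deriv(f,b), red(b,f)
round 2: derive deriv(f,i) via R1 from deriv(f,b), red(b,i)
round 2: derive deriv(g,d) via R1 from deriv(g,h), red(h,d)
round 2: derive deriv(g,e) via R1 from deriv(g,h), red(h,e)
round 2: derive deriv(g,g) via R1 from deriv(g,c), red(c,g)
round 2: derive deriv(h,b) via R1 from deriv(h,e), red(e,b)
round 2: derive deriv(h,h) via R1 from deriv(h,e), red(e,h)
round 2: derive deriv(h,i) via R1 from deriv(h,e), red(e,i)
round 2: derive deriv(j,b) via R1 from deriv(j,e), red(e,b)
round 2: derive deriv(j,d) via R1 from deriv(j,h), red(h,d)
round 2: derive deriv(j,g) via R1 from deriv(j,c), red(c,g)
round 2: derive deriv(j,i) via R1 from deriv(j,e), red(e,i)
round 3: derive deriv(b,d) via R1 from deriv(b,h), red(h,d)
round 3: derive deriv(b,e) via R1 from deriv(b,h), red(h,e)
round 3: derive deriv(c,d) via R1 from deriv(c,h), red(h,d)
round 3: derive deriv(c,e) via R1 from deriv(c,h), red(h,e)
round 3: derive deriv(g,b) via R1 from deriv(g,e), red(e,b)
round 3: derive deriv(g,i) via R1 from deriv(g,e), red(e,i)
round 3: derive deriv(h,f) via R1 from deriv(h,b), red(b,f)
round 3: derive deriv(j,f) via R1 from deriv(j,b), red(b,f)
round 4: derive deriv(c,b) via R1 from deriv(c,e), red(e,b)
round 4: derive deriv(c,i) via R1 from deriv(c,e), red(e,i)
round 4: derive deriv(g,f) via R1 from deriv(g,b), red(b,f)
round 5: derive deriv(c,f) via R1 from deriv(c,b), red(b,f)

deriv(h,b)  [via R1]
  deriv(h,e)  [via R0]
    red(h,e)  [fact]
  red(e,b)  [fact]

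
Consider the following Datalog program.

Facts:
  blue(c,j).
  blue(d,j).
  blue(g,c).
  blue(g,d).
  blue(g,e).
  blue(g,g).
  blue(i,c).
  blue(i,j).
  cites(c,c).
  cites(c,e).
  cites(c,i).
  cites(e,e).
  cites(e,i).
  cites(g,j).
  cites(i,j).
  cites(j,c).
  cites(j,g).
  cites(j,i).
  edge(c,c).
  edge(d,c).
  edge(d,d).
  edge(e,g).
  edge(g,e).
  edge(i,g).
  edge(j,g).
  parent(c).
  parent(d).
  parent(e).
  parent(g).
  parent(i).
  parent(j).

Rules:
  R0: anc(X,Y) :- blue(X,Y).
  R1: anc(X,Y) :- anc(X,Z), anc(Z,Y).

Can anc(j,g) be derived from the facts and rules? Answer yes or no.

round 1: derive anc(c,j) via R0 from blue(c,j)
round 1: derive anc(d,j) via R0 from blue(d,j)
round 1: derive anc(g,c) via R0 from blue(g,c)
round 1: derive anc(g,d) via R0 from blue(g,d)
round 1: derive anc(g,e) via R0 from blue(g,e)
round 1: derive anc(g,g) via R0 from blue(g,g)
round 1: derive anc(i,c) via R0 from blue(i,c)
round 1: derive anc(i,j) via R0 from blue(i,j)
round 2: derive anc(g,j) via R1 from anc(g,c), anc(c,j)

no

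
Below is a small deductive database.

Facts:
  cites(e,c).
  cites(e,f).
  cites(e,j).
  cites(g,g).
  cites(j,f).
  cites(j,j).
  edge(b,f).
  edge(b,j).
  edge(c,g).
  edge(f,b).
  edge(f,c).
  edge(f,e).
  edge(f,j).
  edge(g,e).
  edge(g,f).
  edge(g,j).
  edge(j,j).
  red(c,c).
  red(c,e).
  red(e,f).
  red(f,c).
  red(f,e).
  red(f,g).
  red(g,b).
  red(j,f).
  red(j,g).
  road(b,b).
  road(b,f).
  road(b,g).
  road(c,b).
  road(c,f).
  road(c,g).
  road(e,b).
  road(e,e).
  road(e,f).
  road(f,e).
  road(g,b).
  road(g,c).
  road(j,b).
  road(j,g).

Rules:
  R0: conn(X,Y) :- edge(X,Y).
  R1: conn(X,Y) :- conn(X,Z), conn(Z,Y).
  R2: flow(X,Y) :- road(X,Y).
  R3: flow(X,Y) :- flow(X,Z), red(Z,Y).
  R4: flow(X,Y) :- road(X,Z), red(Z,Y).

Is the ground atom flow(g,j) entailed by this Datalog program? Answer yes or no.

no

round 1: derive flow(b,b) via R2 from road(b,b)
round 1: derive flow(b,f) via R2 from road(b,f)
round 1: derive flow(b,g) via R2 from road(b,g)
round 1: derive flow(c,b) via R2 from road(c,b)
round 1: derive flow(c,f) via R2 from road(c,f)
round 1: derive flow(c,g) via R2 from road(c,g)
round 1: derive flow(e,b) via R2 from road(e,b)
round 1: derive flow(e,e) via R2 from road(e,e)
round 1: derive flow(e,f) via R2 from road(e,f)
round 1: derive flow(f,e) via R2 from road(f,e)
round 1: derive flow(g,b) via R2 from road(g,b)
round 1: derive flow(g,c) via R2 from road(g,c)
round 1: derive flow(j,b) via R2 from road(j,b)
round 1: derive flow(j,g) via R2 from road(j,g)
round 1: derive flow(b,c) via R4 from road(b,f), red(f,c)
round 1: derive flow(b,e) via R4 from road(b,f), red(f,e)
round 1: derive flow(c,c) via R4 from road(c,f), red(f,c)
round 1: derive flow(c,e) via R4 from road(c,f), red(f,e)
round 1: derive flow(e,c) via R4 from road(e,f), red(f,c)
round 1: derive flow(e,g) via R4 from road(e,f), red(f,g)
round 1: derive flow(f,f) via R4 from road(f,e), red(e,f)
round 1: derive flow(g,e) via R4 from road(g,c), red(c,e)
round 2: derive flow(f,c) via R3 from flow(f,f), red(f,c)
round 2: derive flow(f,g) via R3 from flow(f,f), red(f,g)
round 2: derive flow(g,f) via R3 from flow(g,e), red(e,f)
round 3: derive flow(f,b) via R3 from flow(f,g), red(g,b)
round 3: derive flow(g,g) via R3 from flow(g,f), red(f,g)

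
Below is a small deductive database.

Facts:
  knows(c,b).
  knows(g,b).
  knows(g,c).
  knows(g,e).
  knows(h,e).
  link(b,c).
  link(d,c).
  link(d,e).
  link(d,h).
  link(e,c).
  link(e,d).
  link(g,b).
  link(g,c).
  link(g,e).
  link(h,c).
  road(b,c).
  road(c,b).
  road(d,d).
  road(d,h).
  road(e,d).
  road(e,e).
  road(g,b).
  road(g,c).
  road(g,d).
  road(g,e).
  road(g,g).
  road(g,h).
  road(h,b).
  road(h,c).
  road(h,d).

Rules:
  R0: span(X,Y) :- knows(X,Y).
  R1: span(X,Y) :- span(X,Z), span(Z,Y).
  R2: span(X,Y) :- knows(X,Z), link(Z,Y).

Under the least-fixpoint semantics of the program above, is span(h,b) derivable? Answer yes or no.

round 1: derive span(c,b) via R0 from knows(c,b)
round 1: derive span(g,b) via R0 from knows(g,b)
round 1: derive span(g,c) via R0 from knows(g,c)
round 1: derive span(g,e) via R0 from knows(g,e)
round 1: derive span(h,e) via R0 from knows(h,e)
round 1: derive span(c,c) via R2 from knows(c,b), link(b,c)
round 1: derive span(g,d) via R2 from knows(g,e), link(e,d)
round 1: derive span(h,c) via R2 from knows(h,e), link(e,c)
round 1: derive span(h,d) via R2 from knows(h,e), link(e,d)
round 2: derive span(h,b) via R1 from span(h,c), span(c,b)

yes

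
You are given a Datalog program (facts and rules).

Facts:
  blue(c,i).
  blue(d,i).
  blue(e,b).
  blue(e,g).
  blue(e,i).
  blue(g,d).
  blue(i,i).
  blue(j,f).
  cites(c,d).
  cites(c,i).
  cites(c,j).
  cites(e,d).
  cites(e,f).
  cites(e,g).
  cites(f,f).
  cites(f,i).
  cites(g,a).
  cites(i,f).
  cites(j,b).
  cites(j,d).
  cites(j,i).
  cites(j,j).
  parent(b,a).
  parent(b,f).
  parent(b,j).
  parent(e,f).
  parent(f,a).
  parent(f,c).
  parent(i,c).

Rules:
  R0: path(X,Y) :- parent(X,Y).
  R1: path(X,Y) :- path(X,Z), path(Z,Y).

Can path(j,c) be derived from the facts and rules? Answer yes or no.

no

round 1: derive path(b,a) via R0 from parent(b,a)
round 1: derive path(b,f) via R0 from parent(b,f)
round 1: derive path(b,j) via R0 from parent(b,j)
round 1: derive path(e,f) via R0 from parent(e,f)
round 1: derive path(f,a) via R0 from parent(f,a)
round 1: derive path(f,c) via R0 from parent(f,c)
round 1: derive path(i,c) via R0 from parent(i,c)
round 2: derive path(b,c) via R1 from path(b,f), path(f,c)
round 2: derive path(e,a) via R1 from path(e,f), path(f,a)
round 2: derive path(e,c) via R1 from path(e,f), path(f,c)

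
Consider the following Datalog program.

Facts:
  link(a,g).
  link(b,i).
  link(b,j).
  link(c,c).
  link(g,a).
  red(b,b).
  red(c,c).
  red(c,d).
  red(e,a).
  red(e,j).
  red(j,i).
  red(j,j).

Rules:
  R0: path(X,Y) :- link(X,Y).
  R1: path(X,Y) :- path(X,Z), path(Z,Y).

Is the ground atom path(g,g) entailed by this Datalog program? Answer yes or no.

round 1: derive path(a,g) via R0 from link(a,g)
round 1: derive path(b,i) via R0 from link(b,i)
round 1: derive path(b,j) via R0 from link(b,j)
round 1: derive path(c,c) via R0 from link(c,c)
round 1: derive path(g,a) via R0 from link(g,a)
round 2: derive path(a,a) via R1 from path(a,g), path(g,a)
round 2: derive path(g,g) via R1 from path(g,a), path(a,g)

yes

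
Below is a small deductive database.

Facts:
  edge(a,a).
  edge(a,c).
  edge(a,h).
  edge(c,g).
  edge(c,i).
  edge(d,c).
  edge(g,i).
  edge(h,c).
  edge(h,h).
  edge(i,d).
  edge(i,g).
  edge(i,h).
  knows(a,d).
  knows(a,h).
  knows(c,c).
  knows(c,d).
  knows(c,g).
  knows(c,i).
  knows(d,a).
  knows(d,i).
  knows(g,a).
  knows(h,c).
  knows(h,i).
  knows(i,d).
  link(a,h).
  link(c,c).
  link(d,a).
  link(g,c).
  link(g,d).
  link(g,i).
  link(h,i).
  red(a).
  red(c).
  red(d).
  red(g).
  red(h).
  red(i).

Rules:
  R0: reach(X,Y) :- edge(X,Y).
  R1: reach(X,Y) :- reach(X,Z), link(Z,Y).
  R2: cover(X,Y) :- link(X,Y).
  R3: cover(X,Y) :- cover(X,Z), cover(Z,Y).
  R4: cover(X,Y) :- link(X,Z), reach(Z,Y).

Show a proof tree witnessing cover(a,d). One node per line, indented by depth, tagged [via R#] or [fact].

round 1: derive reach(a,a) via R0 from edge(a,a)
round 1: derive reach(a,c) via R0 from edge(a,c)
round 1: derive reach(a,h) via R0 from edge(a,h)
round 1: derive reach(c,g) via R0 from edge(c,g)
round 1: derive reach(c,i) via R0 from edge(c,i)
round 1: derive reach(d,c) via R0 from edge(d,c)
round 1: derive reach(g,i) via R0 from edge(g,i)
round 1: derive reach(h,c) via R0 from edge(h,c)
round 1: derive reach(h,h) via R0 from edge(h,h)
round 1: derive reach(i,d) via R0 from edge(i,d)
round 1: derive reach(i,g) via R0 from edge(i,g)
round 1: derive reach(i,h) via R0 from edge(i,h)
round 1: derive cover(a,h) via R2 from link(a,h)
round 1: derive cover(c,c) via R2 from link(c,c)
round 1: derive cover(d,a) via R2 from link(d,a)
round 1: derive cover(g,c) via R2 from link(g,c)
round 1: derive cover(g,d) via R2 from link(g,d)
round 1: derive cover(g,i) via R2 from link(g,i)
round 1: derive cover(h,i) via R2 from link(h,i)
round 2: derive reach(a,i) via R1 from reach(a,h), link(h,i)
round 2: derive reach(c,c) via R1 from reach(c,g), link(g,c)
round 2: derive reach(c,d) via R1 from reach(c,g), link(g,d)
round 2: derive reach(h,i) via R1 from reach(h,h), link(h,i)
round 2: derive reach(i,a) via R1 from reach(i,d), link(d,a)
round 2: derive reach(i,c) via R1 from reach(i,g), link(g,c)
round 2: derive reach(i,i) via R1 from reach(i,g), link(g,i)
round 2: derive cover(a,i) via R3 from cover(a,h), cover(h,i)
round 2: derive cover(d,h) via R3 from cover(d,a), cover(a,h)
round 2: derive cover(g,a) via R3 from cover(g,d), cover(d,a)
round 2: derive cover(a,c) via R4 from link(a,h), reach(h,c)
round 2: derive cover(c,g) via R4 from link(c,c), reach(c,g)
round 2: derive cover(c,i) via R4 from link(c,c), reach(c,i)
round 2: derive cover(d,c) via R4 from link(d,a), reach(a,c)
round 2: derive cover(g,g) via R4 from link(g,c), reach(c,g)
round 2: derive cover(g,h) via R4 from link(g,i), reach(i,h)
round 2: derive cover(h,d) via R4 from link(h,i), reach(i,d)
round 2: derive cover(h,g) via R4 from link(h,i), reach(i,g)
round 2: derive cover(h,h) via R4 from link(h,i), reach(i,h)
round 3: derive reach(c,a) via R1 from reach(c,d), link(d,a)
round 3: derive cover(a,d) via R3 from cover(a,h), cover(h,d)
round 3: derive cover(a,g) via R3 from cover(a,c), cover(c,g)
round 3: derive cover(c,a) via R3 from cover(c,g), cover(g,a)
round 3: derive cover(c,d) via R3 from cover(c,g), cover(g,d)
round 3: derive cover(c,h) via R3 from cover(c,g), cover(g,h)
round 3: derive cover(d,d) via R3 from cover(d,h), cover(h,d)
round 3: derive cover(d,g) via R3 from cover(d,c), cover(c,g)
round 3: derive cover(d,i) via R3 from cover(d,a), cover(a,i)
round 3: derive cover(h,a) via R3 from cover(h,d), cover(d,a)
round 3: derive cover(h,c) via R3 from cover(h,d), cover(d,c)
round 4: derive reach(c,h) via R1 from reach(c,a), link(a,h)
round 4: derive cover(a,a) via R3 from cover(a,c), cover(c,a)

cover(a,d)  [via R3]
  cover(a,h)  [via R2]
    link(a,h)  [fact]
  cover(h,d)  [via R4]
    link(h,i)  [fact]
    reach(i,d)  [via R0]
      edge(i,d)  [fact]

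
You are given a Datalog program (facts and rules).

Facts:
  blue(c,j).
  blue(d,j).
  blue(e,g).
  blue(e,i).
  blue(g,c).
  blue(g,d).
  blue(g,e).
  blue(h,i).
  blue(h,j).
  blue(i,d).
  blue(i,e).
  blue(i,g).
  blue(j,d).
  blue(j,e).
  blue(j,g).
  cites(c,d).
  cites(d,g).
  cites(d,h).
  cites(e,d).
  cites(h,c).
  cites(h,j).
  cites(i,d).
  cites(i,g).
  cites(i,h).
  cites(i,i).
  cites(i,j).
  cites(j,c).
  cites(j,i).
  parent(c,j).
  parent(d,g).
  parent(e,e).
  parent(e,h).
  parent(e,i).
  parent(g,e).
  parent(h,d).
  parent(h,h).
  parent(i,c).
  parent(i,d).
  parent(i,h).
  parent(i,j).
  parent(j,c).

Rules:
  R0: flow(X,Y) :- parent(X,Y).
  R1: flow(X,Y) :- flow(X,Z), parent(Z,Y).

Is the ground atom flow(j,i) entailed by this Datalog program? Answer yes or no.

no

round 1: derive flow(c,j) via R0 from parent(c,j)
round 1: derive flow(d,g) via R0 from parent(d,g)
round 1: derive flow(e,e) via R0 from parent(e,e)
round 1: derive flow(e,h) via R0 from parent(e,h)
round 1: derive flow(e,i) via R0 from parent(e,i)
round 1: derive flow(g,e) via R0 from parent(g,e)
round 1: derive flow(h,d) via R0 from parent(h,d)
round 1: derive flow(h,h) via R0 from parent(h,h)
round 1: derive flow(i,c) via R0 from parent(i,c)
round 1: derive flow(i,d) via R0 from parent(i,d)
round 1: derive flow(i,h) via R0 from parent(i,h)
round 1: derive flow(i,j) via R0 from parent(i,j)
round 1: derive flow(j,c) via R0 from parent(j,c)
round 2: derive flow(c,c) via R1 from flow(c,j), parent(j,c)
round 2: derive flow(d,e) via R1 from flow(d,g), parent(g,e)
round 2: derive flow(e,c) via R1 from flow(e,i), parent(i,c)
round 2: derive flow(e,d) via R1 from flow(e,h), parent(h,d)
round 2: derive flow(e,j) via R1 from flow(e,i), parent(i,j)
round 2: derive flow(g,h) via R1 from flow(g,e), parent(e,h)
round 2: derive flow(g,i) via R1 from flow(g,e), parent(e,i)
round 2: derive flow(h,g) via R1 from flow(h,d), parent(d,g)
round 2: derive flow(i,g) via R1 from flow(i,d), parent(d,g)
round 2: derive flow(j,j) via R1 from flow(j,c), parent(c,j)
round 3: derive flow(d,h) via R1 from flow(d,e), parent(e,h)
round 3: derive flow(d,i) via R1 from flow(d,e), parent(e,i)
round 3: derive flow(e,g) via R1 from flow(e,d), parent(d,g)
round 3: derive flow(g,c) via R1 from flow(g,i), parent(i,c)
round 3: derive flow(g,d) via R1 from flow(g,h), parent(h,d)
round 3: derive flow(g,j) via R1 from flow(g,i), parent(i,j)
round 3: derive flow(h,e) via R1 from flow(h,g), parent(g,e)
round 3: derive flow(i,e) via R1 from flow(i,g), parent(g,e)
round 4: derive flow(d,c) via R1 from flow(d,i), parent(i,c)
round 4: derive flow(d,d) via R1 from flow(d,h), parent(h,d)
round 4: derive flow(d,j) via R1 from flow(d,i), parent(i,j)
round 4: derive flow(g,g) via R1 from flow(g,d), parent(d,g)
round 4: derive flow(h,i) via R1 from flow(h,e), parent(e,i)
round 4: derive flow(i,i) via R1 from flow(i,e), parent(e,i)
round 5: derive flow(h,c) via R1 from flow(h,i), parent(i,c)
round 5: derive flow(h,j) via R1 from flow(h,i), parent(i,j)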